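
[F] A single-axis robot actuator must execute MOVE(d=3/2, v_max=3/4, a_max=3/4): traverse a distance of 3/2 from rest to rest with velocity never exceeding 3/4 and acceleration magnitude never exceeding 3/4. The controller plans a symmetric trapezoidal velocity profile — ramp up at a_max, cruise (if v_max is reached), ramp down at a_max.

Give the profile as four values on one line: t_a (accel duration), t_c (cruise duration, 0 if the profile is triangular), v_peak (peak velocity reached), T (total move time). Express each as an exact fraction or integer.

vₘ²/aₘ = (3/4)²/(3/4) = 3/4
3/2 ≥ 3/4 → trapezoidal
t_a = (3/4)/(3/4) = 1; v_peak = 3/4
d_cruise = 3/2 − 3/4 = 3/4; t_c = (3/4)/(3/4) = 1
T = 2·1 + 1 = 3

t_a=1 t_c=1 v_peak=3/4 T=3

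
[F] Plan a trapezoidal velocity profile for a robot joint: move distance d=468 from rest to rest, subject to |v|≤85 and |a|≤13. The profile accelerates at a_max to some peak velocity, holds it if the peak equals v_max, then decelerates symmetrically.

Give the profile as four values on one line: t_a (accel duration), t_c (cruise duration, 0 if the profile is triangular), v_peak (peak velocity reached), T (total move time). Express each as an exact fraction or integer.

t_a=6 t_c=0 v_peak=78 T=12

v_max²/a_max = 85²/13 = 7225/13
468 < 7225/13 → triangular
v_peak = √(468·13) = √6084 = 78
t_a = 78/13 = 6; t_c = 0
T = 2·6 = 12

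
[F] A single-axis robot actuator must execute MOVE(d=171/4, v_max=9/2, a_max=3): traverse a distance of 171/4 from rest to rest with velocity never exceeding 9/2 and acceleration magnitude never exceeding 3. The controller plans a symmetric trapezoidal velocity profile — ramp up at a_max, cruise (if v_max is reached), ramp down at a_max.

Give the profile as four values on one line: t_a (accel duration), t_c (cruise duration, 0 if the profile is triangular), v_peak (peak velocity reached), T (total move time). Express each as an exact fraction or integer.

v_max²/a_max = (9/2)²/3 = 27/4
171/4 ≥ 27/4 ⇒ cruise phase
t_a = (9/2)/3 = 3/2; v_peak = 9/2
d_cruise = 171/4 − 27/4 = 36; t_c = 36/(9/2) = 8
T = 2·3/2 + 8 = 11

t_a=3/2 t_c=8 v_peak=9/2 T=11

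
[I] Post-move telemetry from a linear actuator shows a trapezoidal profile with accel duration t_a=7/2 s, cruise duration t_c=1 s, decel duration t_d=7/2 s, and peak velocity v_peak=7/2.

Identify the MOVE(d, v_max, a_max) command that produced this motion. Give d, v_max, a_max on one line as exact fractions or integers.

a_max = (7/2)/(7/2) = 1
d_a = ½·7/2·7/2 = 49/8; d_c = 7/2·1 = 7/2
d = 2·49/8 + 7/2 = 63/4
t_c = 1 > 0 so v_max = 7/2

d=63/4 v_max=7/2 a_max=1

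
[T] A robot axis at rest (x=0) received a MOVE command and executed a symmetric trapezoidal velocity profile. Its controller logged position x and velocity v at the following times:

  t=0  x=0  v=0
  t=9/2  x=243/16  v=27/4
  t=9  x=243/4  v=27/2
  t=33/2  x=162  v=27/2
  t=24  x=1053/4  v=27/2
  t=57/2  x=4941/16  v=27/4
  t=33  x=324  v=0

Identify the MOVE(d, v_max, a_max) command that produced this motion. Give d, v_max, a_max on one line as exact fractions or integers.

final state: t=33, x=324, v=0 → d = 324
a_max = (27/4−0)/(9/2−0) = 3/2
max v = 27/2 over t∈[9,24] → v_max = 27/2
check: 27/2·(9+15) = 324 ✓

d=324 v_max=27/2 a_max=3/2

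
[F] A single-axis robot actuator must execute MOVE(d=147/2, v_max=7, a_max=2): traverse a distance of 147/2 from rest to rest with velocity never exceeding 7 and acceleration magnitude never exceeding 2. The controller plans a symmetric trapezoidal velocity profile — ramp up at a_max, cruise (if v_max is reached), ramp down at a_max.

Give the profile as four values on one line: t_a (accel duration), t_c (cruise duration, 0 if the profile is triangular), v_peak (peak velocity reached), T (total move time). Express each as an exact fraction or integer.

(v_max)²/a_max = 7²/2 = 49/2
147/2 ≥ 49/2 → trapezoidal
t_a = 7/2; v_peak = 7
d_cruise = 147/2 − 49/2 = 49; t_c = 49/7 = 7
T = 2·7/2 + 7 = 14

t_a=7/2 t_c=7 v_peak=7 T=14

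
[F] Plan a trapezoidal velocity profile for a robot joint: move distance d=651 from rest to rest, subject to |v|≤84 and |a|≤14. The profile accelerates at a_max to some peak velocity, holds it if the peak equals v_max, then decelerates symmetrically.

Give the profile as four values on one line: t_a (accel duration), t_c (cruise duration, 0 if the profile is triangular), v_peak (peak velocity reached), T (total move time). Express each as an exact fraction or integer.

t_a=6 t_c=7/4 v_peak=84 T=55/4

vₘ²/aₘ = 84²/14 = 504
651 ≥ 504 so v_max reached
t_a = 84/14 = 6; v_peak = 84
d_cruise = 651 − 504 = 147; t_c = 147/84 = 7/4
T = 2·6 + 7/4 = 55/4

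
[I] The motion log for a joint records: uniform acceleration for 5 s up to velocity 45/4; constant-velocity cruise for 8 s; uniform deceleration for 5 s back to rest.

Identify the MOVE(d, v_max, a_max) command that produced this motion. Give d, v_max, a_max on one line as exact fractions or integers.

a_max = (45/4)/5 = 9/4
d_a = ½·45/4·5 = 225/8; d_c = 45/4·8 = 90
d = 2·225/8 + 90 = 585/4
t_c = 8 > 0 ⇒ limit active, v_max = 45/4

d=585/4 v_max=45/4 a_max=9/4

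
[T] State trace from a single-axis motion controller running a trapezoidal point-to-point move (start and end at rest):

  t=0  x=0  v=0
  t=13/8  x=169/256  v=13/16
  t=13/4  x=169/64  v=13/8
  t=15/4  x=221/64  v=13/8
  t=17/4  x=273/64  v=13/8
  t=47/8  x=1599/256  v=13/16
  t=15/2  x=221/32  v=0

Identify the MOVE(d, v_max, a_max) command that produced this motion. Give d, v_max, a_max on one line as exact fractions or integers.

d=221/32 v_max=13/8 a_max=1/2

final state: t=15/2, x=221/32, v=0 → d = 221/32
a_max = (13/16−0)/(13/8−0) = 1/2
max v = 13/8 over t∈[13/4,17/4] → v_max = 13/8
check: 13/8·(13/4+1) = 221/32 ✓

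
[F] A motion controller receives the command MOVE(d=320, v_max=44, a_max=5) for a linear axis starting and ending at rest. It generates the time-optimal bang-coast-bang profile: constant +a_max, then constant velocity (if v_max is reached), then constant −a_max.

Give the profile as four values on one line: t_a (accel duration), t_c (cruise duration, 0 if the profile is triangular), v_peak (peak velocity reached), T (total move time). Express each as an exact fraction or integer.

t_a=8 t_c=0 v_peak=40 T=16

(v_max)²/a_max = 44²/5 = 1936/5
320 < 1936/5 → triangular
v_peak = √(320·5) = √1600 = 40
t_a = 40/5 = 8; t_c = 0
T = 2·8 = 16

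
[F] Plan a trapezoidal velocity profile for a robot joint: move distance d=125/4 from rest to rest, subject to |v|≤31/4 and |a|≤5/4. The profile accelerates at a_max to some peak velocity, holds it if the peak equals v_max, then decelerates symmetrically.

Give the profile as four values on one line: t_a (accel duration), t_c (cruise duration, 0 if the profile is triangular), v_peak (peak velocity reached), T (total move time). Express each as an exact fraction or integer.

v_max²/a_max = (31/4)²/(5/4) = 961/20
125/4 < 961/20 → triangular
v_peak = √(125/4·5/4) = √(625/16) = 25/4
t_a = (25/4)/(5/4) = 5; t_c = 0
T = 2·5 = 10

t_a=5 t_c=0 v_peak=25/4 T=10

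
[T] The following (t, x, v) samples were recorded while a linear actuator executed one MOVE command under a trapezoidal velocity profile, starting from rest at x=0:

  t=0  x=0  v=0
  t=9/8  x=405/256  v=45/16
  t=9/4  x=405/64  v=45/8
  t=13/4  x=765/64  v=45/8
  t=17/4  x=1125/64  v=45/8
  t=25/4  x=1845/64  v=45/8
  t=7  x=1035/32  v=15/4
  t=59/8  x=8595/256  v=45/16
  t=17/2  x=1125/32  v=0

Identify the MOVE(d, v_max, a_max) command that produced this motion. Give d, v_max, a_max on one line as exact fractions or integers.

final state: t=17/2, x=1125/32, v=0 → d = 1125/32
a_max = (45/16−0)/(9/8−0) = 5/2
max v = 45/8 over t∈[9/4,25/4] → v_max = 45/8
check: 45/8·(9/4+4) = 1125/32 ✓

d=1125/32 v_max=45/8 a_max=5/2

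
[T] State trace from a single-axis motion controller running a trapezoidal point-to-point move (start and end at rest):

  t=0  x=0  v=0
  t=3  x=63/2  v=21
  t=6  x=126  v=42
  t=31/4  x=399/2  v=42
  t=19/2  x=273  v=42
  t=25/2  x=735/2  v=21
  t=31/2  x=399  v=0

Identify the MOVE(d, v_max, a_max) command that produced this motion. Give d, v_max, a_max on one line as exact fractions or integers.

final state: t=31/2, x=399, v=0 → d = 399
a_max = (21−0)/(3−0) = 7
max v = 42 over t∈[6,19/2] → v_max = 42
check: 42·(6+7/2) = 399 ✓

d=399 v_max=42 a_max=7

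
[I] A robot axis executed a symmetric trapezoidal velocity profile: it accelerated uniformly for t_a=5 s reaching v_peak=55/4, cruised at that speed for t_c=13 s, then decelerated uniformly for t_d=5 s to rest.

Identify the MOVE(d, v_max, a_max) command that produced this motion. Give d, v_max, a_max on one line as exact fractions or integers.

d=495/2 v_max=55/4 a_max=11/4

a_max = (55/4)/5 = 11/4
d_a = ½·55/4·5 = 275/8; d_c = 55/4·13 = 715/4
d = 2·275/8 + 715/4 = 495/2
t_c = 13 > 0 so v_max = 55/4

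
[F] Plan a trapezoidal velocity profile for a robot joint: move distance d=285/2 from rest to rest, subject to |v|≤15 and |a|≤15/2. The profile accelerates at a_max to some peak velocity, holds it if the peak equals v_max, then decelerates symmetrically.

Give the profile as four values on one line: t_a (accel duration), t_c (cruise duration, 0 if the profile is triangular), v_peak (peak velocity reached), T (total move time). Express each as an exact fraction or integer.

t_a=2 t_c=15/2 v_peak=15 T=23/2

(v_max)²/a_max = 15²/(15/2) = 30
285/2 ≥ 30 → trapezoidal
t_a = 15/(15/2) = 2; v_peak = 15
d_cruise = 285/2 − 30 = 225/2; t_c = (225/2)/15 = 15/2
T = 2·2 + 15/2 = 23/2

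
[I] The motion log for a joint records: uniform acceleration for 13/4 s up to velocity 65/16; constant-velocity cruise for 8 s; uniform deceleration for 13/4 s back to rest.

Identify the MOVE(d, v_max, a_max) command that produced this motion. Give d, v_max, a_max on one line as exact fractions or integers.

d=2925/64 v_max=65/16 a_max=5/4

a_max = (65/16)/(13/4) = 5/4
d_a = ½·65/16·13/4 = 845/128; d_c = 65/16·8 = 65/2
d = 2·845/128 + 65/2 = 2925/64
t_c = 8 > 0 ⇒ limit active, v_max = 65/16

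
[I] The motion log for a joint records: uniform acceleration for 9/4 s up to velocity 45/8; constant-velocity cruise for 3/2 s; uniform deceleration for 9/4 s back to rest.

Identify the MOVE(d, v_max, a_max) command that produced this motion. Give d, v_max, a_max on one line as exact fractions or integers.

d=675/32 v_max=45/8 a_max=5/2

a_max = (45/8)/(9/4) = 5/2
d_a = ½·45/8·9/4 = 405/64; d_c = 45/8·3/2 = 135/16
d = 2·405/64 + 135/16 = 675/32
t_c = 3/2 > 0 ⇒ limit active, v_max = 45/8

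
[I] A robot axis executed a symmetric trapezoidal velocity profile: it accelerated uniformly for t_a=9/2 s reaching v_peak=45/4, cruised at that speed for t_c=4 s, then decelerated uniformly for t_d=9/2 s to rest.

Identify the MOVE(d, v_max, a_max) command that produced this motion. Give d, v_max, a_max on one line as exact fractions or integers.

d=765/8 v_max=45/4 a_max=5/2

a_max = (45/4)/(9/2) = 5/2
d_a = ½·45/4·9/2 = 405/16; d_c = 45/4·4 = 45
d = 2·405/16 + 45 = 765/8
t_c = 4 > 0 so v_max = 45/4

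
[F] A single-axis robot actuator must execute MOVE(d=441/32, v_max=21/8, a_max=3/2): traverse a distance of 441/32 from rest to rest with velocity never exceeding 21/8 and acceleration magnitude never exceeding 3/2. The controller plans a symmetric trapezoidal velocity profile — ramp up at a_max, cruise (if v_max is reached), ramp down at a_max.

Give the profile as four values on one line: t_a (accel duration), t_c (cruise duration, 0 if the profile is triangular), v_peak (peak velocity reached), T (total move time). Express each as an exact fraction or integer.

t_a=7/4 t_c=7/2 v_peak=21/8 T=7

(v_max)²/a_max = (21/8)²/(3/2) = 147/32
441/32 ≥ 147/32 ⇒ cruise phase
t_a = (21/8)/(3/2) = 7/4; v_peak = 21/8
d_cruise = 441/32 − 147/32 = 147/16; t_c = (147/16)/(21/8) = 7/2
T = 2·7/4 + 7/2 = 7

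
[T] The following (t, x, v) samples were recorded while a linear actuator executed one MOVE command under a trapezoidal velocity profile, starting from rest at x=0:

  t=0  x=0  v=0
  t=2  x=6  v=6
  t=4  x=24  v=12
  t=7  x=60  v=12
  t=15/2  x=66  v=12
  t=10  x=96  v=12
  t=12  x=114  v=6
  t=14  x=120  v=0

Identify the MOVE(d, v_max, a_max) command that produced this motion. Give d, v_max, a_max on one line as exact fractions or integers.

final state: t=14, x=120, v=0 → d = 120
a_max = (6−0)/(2−0) = 3
max v = 12 over t∈[4,10] → v_max = 12
check: 12·(4+6) = 120 ✓

d=120 v_max=12 a_max=3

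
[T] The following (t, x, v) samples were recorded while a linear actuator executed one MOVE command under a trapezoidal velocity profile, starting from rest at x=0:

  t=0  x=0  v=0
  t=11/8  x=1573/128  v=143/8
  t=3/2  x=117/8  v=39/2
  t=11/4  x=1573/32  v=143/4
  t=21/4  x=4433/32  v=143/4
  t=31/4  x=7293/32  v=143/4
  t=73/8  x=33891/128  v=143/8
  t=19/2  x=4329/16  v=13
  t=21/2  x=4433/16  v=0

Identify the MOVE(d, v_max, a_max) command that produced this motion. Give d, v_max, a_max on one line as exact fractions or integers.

d=4433/16 v_max=143/4 a_max=13

final state: t=21/2, x=4433/16, v=0 → d = 4433/16
a_max = (143/8−0)/(11/8−0) = 13
max v = 143/4 over t∈[11/4,31/4] → v_max = 143/4
check: 143/4·(11/4+5) = 4433/16 ✓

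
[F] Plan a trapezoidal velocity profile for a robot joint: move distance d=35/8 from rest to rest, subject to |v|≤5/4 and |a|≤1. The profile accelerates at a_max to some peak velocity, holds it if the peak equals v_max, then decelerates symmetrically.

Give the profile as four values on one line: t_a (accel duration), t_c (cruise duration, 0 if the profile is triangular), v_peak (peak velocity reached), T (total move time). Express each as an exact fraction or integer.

v_max²/a_max = (5/4)²/1 = 25/16
35/8 ≥ 25/16 so v_max reached
t_a = (5/4)/1 = 5/4; v_peak = 5/4
d_cruise = 35/8 − 25/16 = 45/16; t_c = (45/16)/(5/4) = 9/4
T = 2·5/4 + 9/4 = 19/4

t_a=5/4 t_c=9/4 v_peak=5/4 T=19/4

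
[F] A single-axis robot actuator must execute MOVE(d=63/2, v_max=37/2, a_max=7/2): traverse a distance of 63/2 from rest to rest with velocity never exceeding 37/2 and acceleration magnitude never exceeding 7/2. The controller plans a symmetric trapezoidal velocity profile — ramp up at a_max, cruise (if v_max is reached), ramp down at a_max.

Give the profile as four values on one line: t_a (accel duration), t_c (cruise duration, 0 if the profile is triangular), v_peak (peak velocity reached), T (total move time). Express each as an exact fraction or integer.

v_max²/a_max = (37/2)²/(7/2) = 1369/14
63/2 < 1369/14 → triangular
v_peak = √(63/2·7/2) = √(441/4) = 21/2
t_a = (21/2)/(7/2) = 3; t_c = 0
T = 2·3 = 6

t_a=3 t_c=0 v_peak=21/2 T=6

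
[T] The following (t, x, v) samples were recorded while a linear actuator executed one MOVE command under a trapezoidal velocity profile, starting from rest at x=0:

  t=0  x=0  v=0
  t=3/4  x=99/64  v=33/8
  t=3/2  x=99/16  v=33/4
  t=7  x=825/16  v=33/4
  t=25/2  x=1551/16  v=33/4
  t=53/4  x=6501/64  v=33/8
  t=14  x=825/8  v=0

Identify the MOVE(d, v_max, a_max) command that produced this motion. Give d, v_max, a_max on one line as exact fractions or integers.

d=825/8 v_max=33/4 a_max=11/2

final state: t=14, x=825/8, v=0 → d = 825/8
a_max = (33/8−0)/(3/4−0) = 11/2
max v = 33/4 over t∈[3/2,25/2] → v_max = 33/4
check: 33/4·(3/2+11) = 825/8 ✓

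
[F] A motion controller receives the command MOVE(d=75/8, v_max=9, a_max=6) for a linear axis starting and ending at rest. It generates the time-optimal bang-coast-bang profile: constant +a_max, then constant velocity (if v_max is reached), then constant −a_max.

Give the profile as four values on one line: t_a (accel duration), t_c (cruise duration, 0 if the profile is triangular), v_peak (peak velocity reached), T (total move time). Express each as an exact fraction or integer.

vₘ²/aₘ = 9²/6 = 27/2
75/8 < 27/2 ⇒ no cruise
v_peak = √(75/8·6) = √(225/4) = 15/2
t_a = (15/2)/6 = 5/4; t_c = 0
T = 2·5/4 = 5/2

t_a=5/4 t_c=0 v_peak=15/2 T=5/2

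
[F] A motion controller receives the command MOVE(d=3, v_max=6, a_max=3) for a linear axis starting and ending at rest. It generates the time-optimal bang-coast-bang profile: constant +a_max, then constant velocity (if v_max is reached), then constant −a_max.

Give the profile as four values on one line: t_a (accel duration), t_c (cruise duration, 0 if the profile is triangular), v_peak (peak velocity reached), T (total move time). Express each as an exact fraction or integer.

vₘ²/aₘ = 6²/3 = 12
3 < 12 ⇒ no cruise
v_peak = √(3·3) = √9 = 3
t_a = 3/3 = 1; t_c = 0
T = 2·1 = 2

t_a=1 t_c=0 v_peak=3 T=2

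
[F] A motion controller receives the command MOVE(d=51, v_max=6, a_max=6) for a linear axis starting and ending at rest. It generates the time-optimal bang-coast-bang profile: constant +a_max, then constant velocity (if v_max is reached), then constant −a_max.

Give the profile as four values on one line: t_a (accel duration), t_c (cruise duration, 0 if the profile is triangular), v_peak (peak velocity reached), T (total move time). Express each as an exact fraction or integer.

vₘ²/aₘ = 6²/6 = 6
51 ≥ 6 so v_max reached
t_a = 6/6 = 1; v_peak = 6
d_cruise = 51 − 6 = 45; t_c = 45/6 = 15/2
T = 2·1 + 15/2 = 19/2

t_a=1 t_c=15/2 v_peak=6 T=19/2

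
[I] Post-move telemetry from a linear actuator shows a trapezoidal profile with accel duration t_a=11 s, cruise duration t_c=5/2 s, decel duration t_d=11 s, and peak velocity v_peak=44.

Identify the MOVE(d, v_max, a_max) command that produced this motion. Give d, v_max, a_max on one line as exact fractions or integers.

d=594 v_max=44 a_max=4

a_max = 44/11 = 4
d_a = ½·44·11 = 242; d_c = 44·5/2 = 110
d = 2·242 + 110 = 594
t_c = 5/2 > 0 ⇒ limit active, v_max = 44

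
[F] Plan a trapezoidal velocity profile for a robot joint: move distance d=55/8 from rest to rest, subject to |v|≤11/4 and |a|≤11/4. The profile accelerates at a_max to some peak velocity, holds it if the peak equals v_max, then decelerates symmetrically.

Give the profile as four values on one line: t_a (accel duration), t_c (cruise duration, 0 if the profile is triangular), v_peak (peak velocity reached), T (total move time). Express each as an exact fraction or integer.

t_a=1 t_c=3/2 v_peak=11/4 T=7/2

vₘ²/aₘ = (11/4)²/(11/4) = 11/4
55/8 ≥ 11/4 → trapezoidal
t_a = (11/4)/(11/4) = 1; v_peak = 11/4
d_cruise = 55/8 − 11/4 = 33/8; t_c = (33/8)/(11/4) = 3/2
T = 2·1 + 3/2 = 7/2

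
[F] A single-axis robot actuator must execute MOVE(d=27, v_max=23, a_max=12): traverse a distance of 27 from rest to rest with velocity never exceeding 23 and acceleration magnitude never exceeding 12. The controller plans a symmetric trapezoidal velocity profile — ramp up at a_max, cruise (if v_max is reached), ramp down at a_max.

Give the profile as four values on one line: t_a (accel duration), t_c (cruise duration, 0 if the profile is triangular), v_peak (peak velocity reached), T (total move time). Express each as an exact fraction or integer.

t_a=3/2 t_c=0 v_peak=18 T=3

(v_max)²/a_max = 23²/12 = 529/12
27 < 529/12 ⇒ no cruise
v_peak = √(27·12) = √324 = 18
t_a = 18/12 = 3/2; t_c = 0
T = 2·3/2 = 3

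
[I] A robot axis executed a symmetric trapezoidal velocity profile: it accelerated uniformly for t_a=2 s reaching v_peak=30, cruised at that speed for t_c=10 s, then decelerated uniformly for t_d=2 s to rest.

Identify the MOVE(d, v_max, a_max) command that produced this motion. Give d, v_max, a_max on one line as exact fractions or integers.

d=360 v_max=30 a_max=15

a_max = 30/2 = 15
d_a = ½·30·2 = 30; d_c = 30·10 = 300
d = 2·30 + 300 = 360
t_c = 10 > 0 → v_max = v_peak = 30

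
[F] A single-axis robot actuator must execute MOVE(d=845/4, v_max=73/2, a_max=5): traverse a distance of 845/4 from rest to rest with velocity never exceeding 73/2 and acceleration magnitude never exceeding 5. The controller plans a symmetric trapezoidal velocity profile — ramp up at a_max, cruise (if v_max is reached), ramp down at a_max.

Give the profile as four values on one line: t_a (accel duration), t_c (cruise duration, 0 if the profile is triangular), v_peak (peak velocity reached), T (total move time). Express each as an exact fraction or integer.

t_a=13/2 t_c=0 v_peak=65/2 T=13

vₘ²/aₘ = (73/2)²/5 = 5329/20
845/4 < 5329/20 so t_c = 0
v_peak = √(845/4·5) = √(4225/4) = 65/2
t_a = (65/2)/5 = 13/2; t_c = 0
T = 2·13/2 = 13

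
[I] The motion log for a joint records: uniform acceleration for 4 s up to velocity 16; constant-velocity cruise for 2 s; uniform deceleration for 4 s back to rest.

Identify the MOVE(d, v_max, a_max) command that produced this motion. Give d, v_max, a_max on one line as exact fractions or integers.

d=96 v_max=16 a_max=4

a_max = 16/4 = 4
d_a = ½·16·4 = 32; d_c = 16·2 = 32
d = 2·32 + 32 = 96
t_c = 2 > 0 → v_max = v_peak = 16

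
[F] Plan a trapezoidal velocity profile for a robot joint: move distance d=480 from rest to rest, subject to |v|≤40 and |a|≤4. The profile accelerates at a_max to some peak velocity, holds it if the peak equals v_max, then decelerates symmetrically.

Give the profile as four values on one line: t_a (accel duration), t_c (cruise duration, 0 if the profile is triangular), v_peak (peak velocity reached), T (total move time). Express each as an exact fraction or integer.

t_a=10 t_c=2 v_peak=40 T=22

(v_max)²/a_max = 40²/4 = 400
480 ≥ 400 so v_max reached
t_a = 40/4 = 10; v_peak = 40
d_cruise = 480 − 400 = 80; t_c = 80/40 = 2
T = 2·10 + 2 = 22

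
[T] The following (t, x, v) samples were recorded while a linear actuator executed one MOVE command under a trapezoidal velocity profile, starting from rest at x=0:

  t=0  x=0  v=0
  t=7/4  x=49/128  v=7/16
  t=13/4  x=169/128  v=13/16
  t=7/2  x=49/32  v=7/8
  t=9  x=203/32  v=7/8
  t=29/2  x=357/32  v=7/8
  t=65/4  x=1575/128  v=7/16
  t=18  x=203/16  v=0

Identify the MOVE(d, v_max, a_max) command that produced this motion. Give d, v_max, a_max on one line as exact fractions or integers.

final state: t=18, x=203/16, v=0 → d = 203/16
a_max = (7/16−0)/(7/4−0) = 1/4
max v = 7/8 over t∈[7/2,29/2] → v_max = 7/8
check: 7/8·(7/2+11) = 203/16 ✓

d=203/16 v_max=7/8 a_max=1/4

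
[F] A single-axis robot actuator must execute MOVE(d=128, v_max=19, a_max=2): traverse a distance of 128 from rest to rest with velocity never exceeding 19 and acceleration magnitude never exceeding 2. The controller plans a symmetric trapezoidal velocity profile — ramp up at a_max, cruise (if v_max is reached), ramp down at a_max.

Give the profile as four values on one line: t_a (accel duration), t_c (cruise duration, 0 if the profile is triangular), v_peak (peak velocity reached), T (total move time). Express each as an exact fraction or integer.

vₘ²/aₘ = 19²/2 = 361/2
128 < 361/2 so t_c = 0
v_peak = √(128·2) = √256 = 16
t_a = 16/2 = 8; t_c = 0
T = 2·8 = 16

t_a=8 t_c=0 v_peak=16 T=16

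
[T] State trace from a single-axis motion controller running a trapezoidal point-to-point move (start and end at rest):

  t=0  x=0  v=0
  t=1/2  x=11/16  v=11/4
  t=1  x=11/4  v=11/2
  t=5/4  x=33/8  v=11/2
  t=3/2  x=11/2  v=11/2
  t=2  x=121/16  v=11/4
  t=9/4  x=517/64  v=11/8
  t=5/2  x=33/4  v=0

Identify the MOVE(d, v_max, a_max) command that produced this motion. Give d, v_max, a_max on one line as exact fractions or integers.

d=33/4 v_max=11/2 a_max=11/2

final state: t=5/2, x=33/4, v=0 → d = 33/4
a_max = (11/4−0)/(1/2−0) = 11/2
max v = 11/2 over t∈[1,3/2] → v_max = 11/2
check: 11/2·(1+1/2) = 33/4 ✓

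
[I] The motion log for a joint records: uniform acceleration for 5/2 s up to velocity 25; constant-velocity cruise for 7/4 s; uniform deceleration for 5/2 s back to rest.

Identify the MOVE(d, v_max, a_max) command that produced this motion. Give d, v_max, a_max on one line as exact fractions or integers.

a_max = 25/(5/2) = 10
d_a = ½·25·5/2 = 125/4; d_c = 25·7/4 = 175/4
d = 2·125/4 + 175/4 = 425/4
t_c = 7/4 > 0 so v_max = 25

d=425/4 v_max=25 a_max=10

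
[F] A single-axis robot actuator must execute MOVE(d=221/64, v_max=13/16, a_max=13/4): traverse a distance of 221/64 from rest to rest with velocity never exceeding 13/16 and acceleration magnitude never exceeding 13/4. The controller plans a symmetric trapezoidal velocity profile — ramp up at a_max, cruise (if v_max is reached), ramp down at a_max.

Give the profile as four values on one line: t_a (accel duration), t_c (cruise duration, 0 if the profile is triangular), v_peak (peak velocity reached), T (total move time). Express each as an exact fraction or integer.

t_a=1/4 t_c=4 v_peak=13/16 T=9/2

(v_max)²/a_max = (13/16)²/(13/4) = 13/64
221/64 ≥ 13/64 ⇒ cruise phase
t_a = (13/16)/(13/4) = 1/4; v_peak = 13/16
d_cruise = 221/64 − 13/64 = 13/4; t_c = (13/4)/(13/16) = 4
T = 2·1/4 + 4 = 9/2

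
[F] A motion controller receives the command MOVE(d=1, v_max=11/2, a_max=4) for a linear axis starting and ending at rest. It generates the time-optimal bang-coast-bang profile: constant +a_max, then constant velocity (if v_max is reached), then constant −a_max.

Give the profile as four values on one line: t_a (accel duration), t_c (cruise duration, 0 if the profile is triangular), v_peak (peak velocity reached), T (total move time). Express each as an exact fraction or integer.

v_max²/a_max = (11/2)²/4 = 121/16
1 < 121/16 so t_c = 0
v_peak = √(1·4) = √4 = 2
t_a = 2/4 = 1/2; t_c = 0
T = 2·1/2 = 1

t_a=1/2 t_c=0 v_peak=2 T=1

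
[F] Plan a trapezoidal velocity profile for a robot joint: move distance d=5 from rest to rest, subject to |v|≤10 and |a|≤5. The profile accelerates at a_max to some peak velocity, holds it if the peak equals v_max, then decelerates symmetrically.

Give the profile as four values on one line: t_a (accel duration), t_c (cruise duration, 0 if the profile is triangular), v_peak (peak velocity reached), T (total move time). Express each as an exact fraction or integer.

t_a=1 t_c=0 v_peak=5 T=2

v_max²/a_max = 10²/5 = 20
5 < 20 → triangular
v_peak = √(5·5) = √25 = 5
t_a = 5/5 = 1; t_c = 0
T = 2·1 = 2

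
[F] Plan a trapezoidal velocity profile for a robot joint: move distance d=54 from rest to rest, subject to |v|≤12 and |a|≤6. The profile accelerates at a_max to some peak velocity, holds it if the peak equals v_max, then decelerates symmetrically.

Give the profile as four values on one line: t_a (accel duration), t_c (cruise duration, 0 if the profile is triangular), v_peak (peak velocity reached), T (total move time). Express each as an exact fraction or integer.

v_max²/a_max = 12²/6 = 24
54 ≥ 24 ⇒ cruise phase
t_a = 12/6 = 2; v_peak = 12
d_cruise = 54 − 24 = 30; t_c = 30/12 = 5/2
T = 2·2 + 5/2 = 13/2

t_a=2 t_c=5/2 v_peak=12 T=13/2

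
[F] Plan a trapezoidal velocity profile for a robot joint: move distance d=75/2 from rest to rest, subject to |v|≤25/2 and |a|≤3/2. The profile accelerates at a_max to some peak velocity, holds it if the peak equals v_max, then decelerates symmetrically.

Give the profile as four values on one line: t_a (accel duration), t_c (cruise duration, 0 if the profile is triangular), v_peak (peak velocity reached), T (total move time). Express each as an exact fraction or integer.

v_max²/a_max = (25/2)²/(3/2) = 625/6
75/2 < 625/6 so t_c = 0
v_peak = √(75/2·3/2) = √(225/4) = 15/2
t_a = (15/2)/(3/2) = 5; t_c = 0
T = 2·5 = 10

t_a=5 t_c=0 v_peak=15/2 T=10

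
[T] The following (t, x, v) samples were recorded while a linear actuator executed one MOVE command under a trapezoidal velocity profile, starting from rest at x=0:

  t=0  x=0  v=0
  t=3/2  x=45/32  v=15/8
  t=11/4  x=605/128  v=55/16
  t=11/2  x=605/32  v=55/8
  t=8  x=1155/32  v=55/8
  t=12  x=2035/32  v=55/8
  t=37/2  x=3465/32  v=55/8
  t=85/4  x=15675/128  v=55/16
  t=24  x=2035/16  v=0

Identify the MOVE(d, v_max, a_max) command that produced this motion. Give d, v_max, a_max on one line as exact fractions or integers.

d=2035/16 v_max=55/8 a_max=5/4

final state: t=24, x=2035/16, v=0 → d = 2035/16
a_max = (15/8−0)/(3/2−0) = 5/4
max v = 55/8 over t∈[11/2,37/2] → v_max = 55/8
check: 55/8·(11/2+13) = 2035/16 ✓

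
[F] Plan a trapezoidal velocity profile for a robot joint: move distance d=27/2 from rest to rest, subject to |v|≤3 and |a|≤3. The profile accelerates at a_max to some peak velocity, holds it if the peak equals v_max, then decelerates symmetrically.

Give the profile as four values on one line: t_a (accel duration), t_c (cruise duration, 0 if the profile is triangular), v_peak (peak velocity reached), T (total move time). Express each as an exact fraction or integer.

vₘ²/aₘ = 3²/3 = 3
27/2 ≥ 3 → trapezoidal
t_a = 3/3 = 1; v_peak = 3
d_cruise = 27/2 − 3 = 21/2; t_c = (21/2)/3 = 7/2
T = 2·1 + 7/2 = 11/2

t_a=1 t_c=7/2 v_peak=3 T=11/2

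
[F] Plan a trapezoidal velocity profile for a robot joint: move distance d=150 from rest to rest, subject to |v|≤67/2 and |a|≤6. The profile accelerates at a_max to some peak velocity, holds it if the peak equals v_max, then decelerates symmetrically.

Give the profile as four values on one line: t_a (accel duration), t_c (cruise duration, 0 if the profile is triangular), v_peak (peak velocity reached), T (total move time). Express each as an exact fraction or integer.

v_max²/a_max = (67/2)²/6 = 4489/24
150 < 4489/24 ⇒ no cruise
v_peak = √(150·6) = √900 = 30
t_a = 30/6 = 5; t_c = 0
T = 2·5 = 10

t_a=5 t_c=0 v_peak=30 T=10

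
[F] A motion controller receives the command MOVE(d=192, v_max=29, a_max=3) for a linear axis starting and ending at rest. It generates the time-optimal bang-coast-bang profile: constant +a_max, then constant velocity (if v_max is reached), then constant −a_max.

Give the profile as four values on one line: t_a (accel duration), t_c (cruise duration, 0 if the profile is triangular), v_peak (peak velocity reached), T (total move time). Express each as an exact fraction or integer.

vₘ²/aₘ = 29²/3 = 841/3
192 < 841/3 ⇒ no cruise
v_peak = √(192·3) = √576 = 24
t_a = 24/3 = 8; t_c = 0
T = 2·8 = 16

t_a=8 t_c=0 v_peak=24 T=16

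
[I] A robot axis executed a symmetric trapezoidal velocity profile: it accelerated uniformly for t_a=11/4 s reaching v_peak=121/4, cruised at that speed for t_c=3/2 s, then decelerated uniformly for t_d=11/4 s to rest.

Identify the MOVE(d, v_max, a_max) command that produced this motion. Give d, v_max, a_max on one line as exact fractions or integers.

a_max = (121/4)/(11/4) = 11
d_a = ½·121/4·11/4 = 1331/32; d_c = 121/4·3/2 = 363/8
d = 2·1331/32 + 363/8 = 2057/16
t_c = 3/2 > 0 so v_max = 121/4

d=2057/16 v_max=121/4 a_max=11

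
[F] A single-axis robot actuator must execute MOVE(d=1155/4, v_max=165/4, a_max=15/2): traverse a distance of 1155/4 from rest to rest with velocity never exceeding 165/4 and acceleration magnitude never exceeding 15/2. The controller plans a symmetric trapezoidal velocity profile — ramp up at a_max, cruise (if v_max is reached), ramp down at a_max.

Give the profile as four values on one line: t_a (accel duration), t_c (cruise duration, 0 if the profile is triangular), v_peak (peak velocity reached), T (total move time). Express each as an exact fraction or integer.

v_max²/a_max = (165/4)²/(15/2) = 1815/8
1155/4 ≥ 1815/8 → trapezoidal
t_a = (165/4)/(15/2) = 11/2; v_peak = 165/4
d_cruise = 1155/4 − 1815/8 = 495/8; t_c = (495/8)/(165/4) = 3/2
T = 2·11/2 + 3/2 = 25/2

t_a=11/2 t_c=3/2 v_peak=165/4 T=25/2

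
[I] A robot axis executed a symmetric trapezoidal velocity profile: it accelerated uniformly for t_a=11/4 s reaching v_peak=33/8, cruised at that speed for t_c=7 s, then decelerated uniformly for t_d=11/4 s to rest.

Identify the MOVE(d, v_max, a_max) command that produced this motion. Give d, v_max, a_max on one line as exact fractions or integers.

d=1287/32 v_max=33/8 a_max=3/2

a_max = (33/8)/(11/4) = 3/2
d_a = ½·33/8·11/4 = 363/64; d_c = 33/8·7 = 231/8
d = 2·363/64 + 231/8 = 1287/32
t_c = 7 > 0 → v_max = v_peak = 33/8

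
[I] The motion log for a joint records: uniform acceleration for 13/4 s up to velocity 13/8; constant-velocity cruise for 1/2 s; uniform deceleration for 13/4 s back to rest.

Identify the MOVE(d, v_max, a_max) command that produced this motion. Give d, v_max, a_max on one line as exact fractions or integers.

d=195/32 v_max=13/8 a_max=1/2

a_max = (13/8)/(13/4) = 1/2
d_a = ½·13/8·13/4 = 169/64; d_c = 13/8·1/2 = 13/16
d = 2·169/64 + 13/16 = 195/32
t_c = 1/2 > 0 ⇒ limit active, v_max = 13/8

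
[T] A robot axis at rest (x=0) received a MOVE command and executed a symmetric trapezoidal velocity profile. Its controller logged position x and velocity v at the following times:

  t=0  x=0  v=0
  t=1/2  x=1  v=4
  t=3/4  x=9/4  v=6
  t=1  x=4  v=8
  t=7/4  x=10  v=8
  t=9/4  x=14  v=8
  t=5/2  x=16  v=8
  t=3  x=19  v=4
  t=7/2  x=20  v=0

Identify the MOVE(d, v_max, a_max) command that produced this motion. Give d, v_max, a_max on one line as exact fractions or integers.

final state: t=7/2, x=20, v=0 → d = 20
a_max = (4−0)/(1/2−0) = 8
max v = 8 over t∈[1,5/2] → v_max = 8
check: 8·(1+3/2) = 20 ✓

d=20 v_max=8 a_max=8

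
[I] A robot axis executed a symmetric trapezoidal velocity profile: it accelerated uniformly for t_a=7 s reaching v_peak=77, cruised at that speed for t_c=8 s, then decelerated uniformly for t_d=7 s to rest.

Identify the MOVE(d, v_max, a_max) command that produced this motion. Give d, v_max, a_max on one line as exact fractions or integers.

a_max = 77/7 = 11
d_a = ½·77·7 = 539/2; d_c = 77·8 = 616
d = 2·539/2 + 616 = 1155
t_c = 8 > 0 → v_max = v_peak = 77

d=1155 v_max=77 a_max=11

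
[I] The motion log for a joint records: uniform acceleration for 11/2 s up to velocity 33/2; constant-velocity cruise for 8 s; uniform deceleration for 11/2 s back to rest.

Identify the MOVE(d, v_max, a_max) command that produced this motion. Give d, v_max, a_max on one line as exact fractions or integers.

a_max = (33/2)/(11/2) = 3
d_a = ½·33/2·11/2 = 363/8; d_c = 33/2·8 = 132
d = 2·363/8 + 132 = 891/4
t_c = 8 > 0 → v_max = v_peak = 33/2

d=891/4 v_max=33/2 a_max=3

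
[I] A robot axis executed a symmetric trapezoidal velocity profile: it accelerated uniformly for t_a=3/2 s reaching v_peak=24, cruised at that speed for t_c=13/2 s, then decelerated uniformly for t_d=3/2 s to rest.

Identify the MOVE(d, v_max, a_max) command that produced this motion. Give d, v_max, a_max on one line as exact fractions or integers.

a_max = 24/(3/2) = 16
d_a = ½·24·3/2 = 18; d_c = 24·13/2 = 156
d = 2·18 + 156 = 192
t_c = 13/2 > 0 → v_max = v_peak = 24

d=192 v_max=24 a_max=16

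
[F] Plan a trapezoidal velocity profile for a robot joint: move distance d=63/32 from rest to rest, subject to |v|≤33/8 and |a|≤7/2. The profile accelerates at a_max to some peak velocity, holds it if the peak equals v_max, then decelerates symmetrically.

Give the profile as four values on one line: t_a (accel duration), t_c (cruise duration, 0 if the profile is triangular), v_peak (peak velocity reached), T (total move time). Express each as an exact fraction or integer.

(v_max)²/a_max = (33/8)²/(7/2) = 1089/224
63/32 < 1089/224 so t_c = 0
v_peak = √(63/32·7/2) = √(441/64) = 21/8
t_a = (21/8)/(7/2) = 3/4; t_c = 0
T = 2·3/4 = 3/2

t_a=3/4 t_c=0 v_peak=21/8 T=3/2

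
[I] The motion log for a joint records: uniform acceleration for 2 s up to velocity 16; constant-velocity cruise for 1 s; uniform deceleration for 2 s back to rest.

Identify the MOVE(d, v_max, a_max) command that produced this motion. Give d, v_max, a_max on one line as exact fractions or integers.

a_max = 16/2 = 8
d_a = ½·16·2 = 16; d_c = 16·1 = 16
d = 2·16 + 16 = 48
t_c = 1 > 0 so v_max = 16

d=48 v_max=16 a_max=8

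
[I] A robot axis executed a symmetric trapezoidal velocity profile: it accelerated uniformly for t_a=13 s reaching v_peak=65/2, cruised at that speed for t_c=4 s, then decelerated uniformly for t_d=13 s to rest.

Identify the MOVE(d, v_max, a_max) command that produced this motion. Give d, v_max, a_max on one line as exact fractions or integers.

d=1105/2 v_max=65/2 a_max=5/2

a_max = (65/2)/13 = 5/2
d_a = ½·65/2·13 = 845/4; d_c = 65/2·4 = 130
d = 2·845/4 + 130 = 1105/2
t_c = 4 > 0 so v_max = 65/2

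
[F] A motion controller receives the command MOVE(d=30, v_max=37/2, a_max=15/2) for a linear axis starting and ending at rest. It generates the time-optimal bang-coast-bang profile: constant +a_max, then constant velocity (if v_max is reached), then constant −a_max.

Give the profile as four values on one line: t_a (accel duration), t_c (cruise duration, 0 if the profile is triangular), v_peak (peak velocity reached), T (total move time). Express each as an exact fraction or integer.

t_a=2 t_c=0 v_peak=15 T=4

(v_max)²/a_max = (37/2)²/(15/2) = 1369/30
30 < 1369/30 so t_c = 0
v_peak = √(30·15/2) = √225 = 15
t_a = 15/(15/2) = 2; t_c = 0
T = 2·2 = 4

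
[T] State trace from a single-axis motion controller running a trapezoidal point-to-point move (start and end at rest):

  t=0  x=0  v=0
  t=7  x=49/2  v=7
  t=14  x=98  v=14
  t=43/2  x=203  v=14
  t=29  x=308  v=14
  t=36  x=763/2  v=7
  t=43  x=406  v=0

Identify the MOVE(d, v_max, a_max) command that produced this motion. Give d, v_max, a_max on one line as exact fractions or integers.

d=406 v_max=14 a_max=1

final state: t=43, x=406, v=0 → d = 406
a_max = (7−0)/(7−0) = 1
max v = 14 over t∈[14,29] → v_max = 14
check: 14·(14+15) = 406 ✓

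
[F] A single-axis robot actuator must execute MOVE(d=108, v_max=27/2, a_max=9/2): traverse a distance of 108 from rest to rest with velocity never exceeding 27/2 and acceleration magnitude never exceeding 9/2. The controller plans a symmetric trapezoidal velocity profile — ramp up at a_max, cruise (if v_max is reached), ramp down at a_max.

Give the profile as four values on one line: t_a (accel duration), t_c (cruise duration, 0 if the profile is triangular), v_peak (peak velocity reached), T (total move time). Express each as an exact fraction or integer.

v_max²/a_max = (27/2)²/(9/2) = 81/2
108 ≥ 81/2 → trapezoidal
t_a = (27/2)/(9/2) = 3; v_peak = 27/2
d_cruise = 108 − 81/2 = 135/2; t_c = (135/2)/(27/2) = 5
T = 2·3 + 5 = 11

t_a=3 t_c=5 v_peak=27/2 T=11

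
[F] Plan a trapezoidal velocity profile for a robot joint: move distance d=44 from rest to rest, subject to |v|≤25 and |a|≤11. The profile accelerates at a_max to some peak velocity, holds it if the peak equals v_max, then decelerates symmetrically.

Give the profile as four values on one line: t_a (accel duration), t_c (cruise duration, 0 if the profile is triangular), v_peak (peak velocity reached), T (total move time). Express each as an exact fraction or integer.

(v_max)²/a_max = 25²/11 = 625/11
44 < 625/11 ⇒ no cruise
v_peak = √(44·11) = √484 = 22
t_a = 22/11 = 2; t_c = 0
T = 2·2 = 4

t_a=2 t_c=0 v_peak=22 T=4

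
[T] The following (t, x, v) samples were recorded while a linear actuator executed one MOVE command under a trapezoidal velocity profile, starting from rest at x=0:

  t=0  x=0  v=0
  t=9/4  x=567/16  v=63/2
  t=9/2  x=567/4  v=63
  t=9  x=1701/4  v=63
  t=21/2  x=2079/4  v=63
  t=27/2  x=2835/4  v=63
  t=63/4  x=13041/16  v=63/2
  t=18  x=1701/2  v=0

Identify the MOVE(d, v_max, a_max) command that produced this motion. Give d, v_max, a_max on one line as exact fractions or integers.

final state: t=18, x=1701/2, v=0 → d = 1701/2
a_max = (63/2−0)/(9/4−0) = 14
max v = 63 over t∈[9/2,27/2] → v_max = 63
check: 63·(9/2+9) = 1701/2 ✓

d=1701/2 v_max=63 a_max=14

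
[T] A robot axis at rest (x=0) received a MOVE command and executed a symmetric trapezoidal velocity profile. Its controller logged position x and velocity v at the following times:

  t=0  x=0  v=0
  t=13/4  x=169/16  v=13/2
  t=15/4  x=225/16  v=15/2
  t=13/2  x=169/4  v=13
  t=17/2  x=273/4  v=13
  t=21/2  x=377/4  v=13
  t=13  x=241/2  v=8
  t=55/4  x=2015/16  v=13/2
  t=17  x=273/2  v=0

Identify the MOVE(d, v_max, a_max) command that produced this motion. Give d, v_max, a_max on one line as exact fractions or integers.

d=273/2 v_max=13 a_max=2

final state: t=17, x=273/2, v=0 → d = 273/2
a_max = (13/2−0)/(13/4−0) = 2
max v = 13 over t∈[13/2,21/2] → v_max = 13
check: 13·(13/2+4) = 273/2 ✓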